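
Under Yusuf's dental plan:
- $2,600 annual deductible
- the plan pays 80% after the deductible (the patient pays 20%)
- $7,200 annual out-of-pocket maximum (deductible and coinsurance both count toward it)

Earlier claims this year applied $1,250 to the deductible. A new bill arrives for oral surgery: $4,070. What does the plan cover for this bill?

Remaining deductible: $2,600 − $1,250 = $1,350.
That leaves $4,070 − $1,350 = $2,720 for coinsurance.
Coinsurance: $2,720 × 20% = $544.
So the patient owes $1,350 + $544 = $1,894 before any cap.
Year-to-date out-of-pocket becomes $1,250 + $1,894 = $3,144, still under the $7,200 maximum, so no cap applies.
The plan picks up $4,070 − $1,894 = $2,176.

$2,176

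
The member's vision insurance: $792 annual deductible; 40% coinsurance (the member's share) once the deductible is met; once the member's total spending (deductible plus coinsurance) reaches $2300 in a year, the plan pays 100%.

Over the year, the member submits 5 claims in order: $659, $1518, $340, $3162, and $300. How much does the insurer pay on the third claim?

Claim 1 — $659: fully absorbed by the deductible. Member owes $659 (running OOP $659). Plan pays $659 − $659 = $0.
Claim 2 — $1518: deductible takes $133, $1385 remains; 40% of $1385 = $554. Cost to member: $687. OOP to date $1346. Insurer: $1518 − $687 = $831.
Claim 3 — $340: 40% coinsurance on $340 = $136. Cost to member: $136. OOP to date $1482. Plan pays $340 − $136 = $204.

$204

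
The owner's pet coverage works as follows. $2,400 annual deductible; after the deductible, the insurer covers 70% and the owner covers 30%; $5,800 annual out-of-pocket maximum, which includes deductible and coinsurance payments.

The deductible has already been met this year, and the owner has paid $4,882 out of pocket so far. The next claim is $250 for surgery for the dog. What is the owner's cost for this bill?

$75

With the deductible met, the entire $250 is subject to coinsurance.
30% of $250 = $75 falls to the owner.
Cumulative spending $4,882 + $75 = $4,957 stays under the $5,800 maximum.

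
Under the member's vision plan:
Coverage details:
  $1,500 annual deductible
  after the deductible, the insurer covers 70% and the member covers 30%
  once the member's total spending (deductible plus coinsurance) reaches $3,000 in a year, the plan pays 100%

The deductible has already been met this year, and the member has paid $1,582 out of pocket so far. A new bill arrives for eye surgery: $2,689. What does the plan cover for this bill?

$1,882.30

The deductible is already satisfied, so the full bill goes to coinsurance.
Member's 30% share of $2,689 is $806.70.
Cumulative spending $1,582 + $806.70 = $2,388.70 stays under the $3,000 maximum.
Insurer pays the balance: $2,689 − $806.70 = $1,882.30.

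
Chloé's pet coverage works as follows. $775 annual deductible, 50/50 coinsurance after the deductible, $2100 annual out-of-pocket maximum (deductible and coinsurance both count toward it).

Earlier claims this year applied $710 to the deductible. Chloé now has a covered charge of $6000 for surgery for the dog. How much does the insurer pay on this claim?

Deductible still to meet: $775 − $710 = $65.
After the $65 deductible portion, $6000 − $65 = $5935 is subject to coinsurance.
Coinsurance: $5935 × 50% = $2967.50.
Owner responsibility before any cap: $65 + $2967.50 = $3032.50.
Adding $3032.50 to the $710 already spent would give $3742.50, which exceeds the $2100 cap; the owner pays just $2100 − $710 = $1390.
The insurer covers the remainder: $6000 − $1390 = $4610.

$4610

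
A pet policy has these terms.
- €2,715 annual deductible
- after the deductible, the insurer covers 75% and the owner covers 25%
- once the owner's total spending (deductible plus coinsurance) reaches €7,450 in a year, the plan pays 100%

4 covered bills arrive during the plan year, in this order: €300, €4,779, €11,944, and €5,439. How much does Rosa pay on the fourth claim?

€1,158

Bill 1, €300: fully absorbed by the deductible. Cost to owner: €300. OOP to date €300.
Bill 2, €4,779: €2,415 to deductible, leaving €2,364; 25% of €2,364 = €591. Cost to owner: €3,006. OOP to date €3,306.
Bill 3, €11,944: deductible already satisfied, so owner's share is 25% × €11,944 = €2,986. Owner pays €2,986; OOP now €6,292.
Bill 4, €5,439: deductible already satisfied, so owner's share is 25% × €5,439 = €1,359.75. That would push OOP to €7,651.75, over the €7,450 cap, so owner pays €7,450 − €6,292 = €1,158.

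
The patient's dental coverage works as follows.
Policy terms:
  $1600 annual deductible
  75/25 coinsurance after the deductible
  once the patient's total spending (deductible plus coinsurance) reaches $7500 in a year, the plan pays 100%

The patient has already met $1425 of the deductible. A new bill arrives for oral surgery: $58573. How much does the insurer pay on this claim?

$52498

Deductible still to meet: $1600 − $1425 = $175.
After the $175 deductible portion, $58573 − $175 = $58398 is subject to coinsurance.
Coinsurance: $58398 × 25% = $14599.50.
That puts the patient's cost at $175 + $14599.50 = $14774.50 before any cap.
Year-to-date out-of-pocket would reach $1425 + $14774.50 = $16199.50, above the $7500 maximum, so the patient pays only $7500 − $1425 = $6075.
The plan picks up $58573 − $6075 = $52498.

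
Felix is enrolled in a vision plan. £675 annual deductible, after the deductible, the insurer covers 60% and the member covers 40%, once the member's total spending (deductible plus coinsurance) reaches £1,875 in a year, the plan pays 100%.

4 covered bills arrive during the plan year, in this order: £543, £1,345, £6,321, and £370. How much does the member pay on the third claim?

£714.80

Claim 1 — £543: fully absorbed by the deductible. Cost to member: £543. OOP to date £543.
Claim 2 — £1,345: £132 finishes the deductible; £1,213 goes to coinsurance; coinsurance £1,213 × 40% = £485.20. Member pays £617.20; OOP now £1,160.20.
Claim 3 — £6,321: 40% coinsurance on £6,321 = £2,528.40. OOP would hit £3,688.60 > £1,875, so the cap limits the member to £1,875 − £1,160.20 = £714.80.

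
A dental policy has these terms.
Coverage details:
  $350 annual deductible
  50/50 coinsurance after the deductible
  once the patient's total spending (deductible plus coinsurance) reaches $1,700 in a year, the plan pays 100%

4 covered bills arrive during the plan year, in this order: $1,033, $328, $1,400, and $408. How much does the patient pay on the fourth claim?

#1 ($1,033): $350 to deductible, leaving $683; 50% of $683 = $341.50. Patient owes $691.50 (running OOP $691.50).
#2 ($328): deductible met; 50% of $328 = $164. Patient owes $164 (running OOP $855.50).
#3 ($1,400): deductible already satisfied, so patient's share is 50% × $1,400 = $700. Cost to patient: $700. OOP to date $1,555.50.
#4 ($408): 50% coinsurance on $408 = $204. That would push OOP to $1,759.50, over the $1,700 cap, so patient pays $1,700 − $1,555.50 = $144.50.

$144.50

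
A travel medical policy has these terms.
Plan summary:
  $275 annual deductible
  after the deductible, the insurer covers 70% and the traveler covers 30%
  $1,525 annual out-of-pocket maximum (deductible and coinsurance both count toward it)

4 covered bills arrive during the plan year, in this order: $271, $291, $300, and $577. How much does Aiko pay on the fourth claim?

$173.10

Claim 1 — $271: entire amount goes to the deductible. Traveler owes $271 (running OOP $271).
Claim 2 — $291: $4 finishes the deductible; $287 goes to coinsurance; 30% of $287 = $86.10. Traveler pays $90.10; OOP now $361.10.
Claim 3 — $300: deductible already satisfied, so traveler's share is 30% × $300 = $90. Traveler owes $90 (running OOP $451.10).
Claim 4 — $577: deductible already satisfied, so traveler's share is 30% × $577 = $173.10. Traveler pays $173.10; OOP now $624.20.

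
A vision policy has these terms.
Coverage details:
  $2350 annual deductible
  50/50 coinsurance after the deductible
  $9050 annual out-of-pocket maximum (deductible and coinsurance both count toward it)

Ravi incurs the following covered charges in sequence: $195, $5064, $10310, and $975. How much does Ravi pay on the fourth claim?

$90.50

Claim 1 — $195: all of it applies to the deductible. Member pays $195; OOP now $195.
Claim 2 — $5064: $2155 to deductible, leaving $2909; member's 50% is $1454.50. Member owes $3609.50 (running OOP $3804.50).
Claim 3 — $10310: deductible met; 50% of $10310 = $5155. Member pays $5155; OOP now $8959.50.
Claim 4 — $975: deductible already satisfied, so member's share is 50% × $975 = $487.50. That would push OOP to $9447, over the $9050 cap, so member pays $9050 − $8959.50 = $90.50.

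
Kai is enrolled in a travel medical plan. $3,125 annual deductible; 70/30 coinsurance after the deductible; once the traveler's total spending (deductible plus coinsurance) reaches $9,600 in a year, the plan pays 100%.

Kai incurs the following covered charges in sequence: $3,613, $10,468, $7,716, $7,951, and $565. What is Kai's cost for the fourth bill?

Claim 1 ($3,613): deductible takes $3,125, $488 remains; 30% of $488 = $146.40. Cost to traveler: $3,271.40. OOP to date $3,271.40.
Claim 2 ($10,468): 30% coinsurance on $10,468 = $3,140.40. Traveler owes $3,140.40 (running OOP $6,411.80).
Claim 3 ($7,716): deductible met; 30% of $7,716 = $2,314.80. Cost to traveler: $2,314.80. OOP to date $8,726.60.
Claim 4 ($7,951): 30% coinsurance on $7,951 = $2,385.30. Adding that to $8,726.60 gives $11,111.90, past the $9,600 cap; traveler pays only $9,600 − $8,726.60 = $873.40.

$873.40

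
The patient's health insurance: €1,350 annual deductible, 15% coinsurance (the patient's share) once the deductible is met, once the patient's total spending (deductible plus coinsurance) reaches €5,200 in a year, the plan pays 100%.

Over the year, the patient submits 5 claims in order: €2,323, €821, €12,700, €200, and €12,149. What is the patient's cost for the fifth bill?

Bill 1, €2,323: deductible takes €1,350, €973 remains; 15% of €973 = €145.95. Patient pays €1,495.95; OOP now €1,495.95.
Bill 2, €821: deductible already satisfied, so patient's share is 15% × €821 = €123.15. Patient owes €123.15 (running OOP €1,619.10).
Bill 3, €12,700: 15% coinsurance on €12,700 = €1,905. Patient owes €1,905 (running OOP €3,524.10).
Bill 4, €200: deductible already satisfied, so patient's share is 15% × €200 = €30. Cost to patient: €30. OOP to date €3,554.10.
Bill 5, €12,149: deductible already satisfied, so patient's share is 15% × €12,149 = €1,822.35. Adding that to €3,554.10 gives €5,376.45, past the €5,200 cap; patient pays only €5,200 − €3,554.10 = €1,645.90.

€1,645.90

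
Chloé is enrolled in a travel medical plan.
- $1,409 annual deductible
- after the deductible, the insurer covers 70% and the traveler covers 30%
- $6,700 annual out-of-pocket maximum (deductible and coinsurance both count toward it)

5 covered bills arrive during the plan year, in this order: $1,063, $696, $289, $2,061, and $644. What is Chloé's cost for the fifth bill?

#1 ($1,063): entire amount goes to the deductible. Cost to traveler: $1,063. OOP to date $1,063.
#2 ($696): $346 to deductible, leaving $350; traveler's 30% is $105. Traveler pays $451; OOP now $1,514.
#3 ($289): deductible already satisfied, so traveler's share is 30% × $289 = $86.70. Traveler owes $86.70 (running OOP $1,600.70).
#4 ($2,061): deductible already satisfied, so traveler's share is 30% × $2,061 = $618.30. Cost to traveler: $618.30. OOP to date $2,219.
#5 ($644): deductible already satisfied, so traveler's share is 30% × $644 = $193.20. Traveler owes $193.20 (running OOP $2,412.20).

$193.20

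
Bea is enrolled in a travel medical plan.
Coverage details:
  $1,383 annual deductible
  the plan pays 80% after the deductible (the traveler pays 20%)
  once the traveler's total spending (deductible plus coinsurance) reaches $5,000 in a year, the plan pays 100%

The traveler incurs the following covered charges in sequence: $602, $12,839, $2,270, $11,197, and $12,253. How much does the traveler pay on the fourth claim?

$751.40

Claim 1 ($602): entire amount goes to the deductible. Traveler owes $602 (running OOP $602).
Claim 2 ($12,839): $781 finishes the deductible; $12,058 goes to coinsurance; traveler's 20% is $2,411.60. Traveler owes $3,192.60 (running OOP $3,794.60).
Claim 3 ($2,270): deductible already satisfied, so traveler's share is 20% × $2,270 = $454. Traveler pays $454; OOP now $4,248.60.
Claim 4 ($11,197): deductible met; 20% of $11,197 = $2,239.40. That would push OOP to $6,488, over the $5,000 cap, so traveler pays $5,000 − $4,248.60 = $751.40.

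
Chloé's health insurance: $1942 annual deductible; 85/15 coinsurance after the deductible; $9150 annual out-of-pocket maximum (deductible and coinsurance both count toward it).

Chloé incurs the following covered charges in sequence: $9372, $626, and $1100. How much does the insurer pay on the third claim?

$935

#1 ($9372): deductible takes $1942, $7430 remains; coinsurance $7430 × 15% = $1114.50. Patient pays $3056.50; OOP now $3056.50. Insurer: $9372 − $3056.50 = $6315.50.
#2 ($626): deductible met; 15% of $626 = $93.90. Cost to patient: $93.90. OOP to date $3150.40. Insurer: $626 − $93.90 = $532.10.
#3 ($1100): deductible met; 15% of $1100 = $165. Patient owes $165 (running OOP $3315.40). Plan pays $1100 − $165 = $935.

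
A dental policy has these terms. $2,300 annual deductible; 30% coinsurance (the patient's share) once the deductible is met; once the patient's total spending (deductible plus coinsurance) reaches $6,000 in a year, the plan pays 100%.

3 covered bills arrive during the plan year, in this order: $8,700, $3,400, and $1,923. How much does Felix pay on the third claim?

Claim 1 — $8,700: $2,300 to deductible, leaving $6,400; coinsurance $6,400 × 30% = $1,920. Patient pays $4,220; OOP now $4,220.
Claim 2 — $3,400: deductible already satisfied, so patient's share is 30% × $3,400 = $1,020. Patient owes $1,020 (running OOP $5,240).
Claim 3 — $1,923: deductible already satisfied, so patient's share is 30% × $1,923 = $576.90. Cost to patient: $576.90. OOP to date $5,816.90.

$576.90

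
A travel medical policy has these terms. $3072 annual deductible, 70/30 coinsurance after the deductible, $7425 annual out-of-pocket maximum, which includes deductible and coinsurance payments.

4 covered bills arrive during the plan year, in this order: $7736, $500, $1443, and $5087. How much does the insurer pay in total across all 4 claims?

$8185.80

Claim 1 — $7736: $3072 to deductible, leaving $4664; 30% of $4664 = $1399.20. Cost to traveler: $4471.20. OOP to date $4471.20. Plan pays $7736 − $4471.20 = $3264.80.
Claim 2 — $500: deductible met; 30% of $500 = $150. Cost to traveler: $150. OOP to date $4621.20. Plan pays $500 − $150 = $350.
Claim 3 — $1443: deductible already satisfied, so traveler's share is 30% × $1443 = $432.90. Traveler pays $432.90; OOP now $5054.10. Plan pays $1443 − $432.90 = $1010.10.
Claim 4 — $5087: deductible already satisfied, so traveler's share is 30% × $5087 = $1526.10. Cost to traveler: $1526.10. OOP to date $6580.20. Plan pays $5087 − $1526.10 = $3560.90.
Insurer total = bills − traveler's total = $14766 − $6580.20 = $8185.80.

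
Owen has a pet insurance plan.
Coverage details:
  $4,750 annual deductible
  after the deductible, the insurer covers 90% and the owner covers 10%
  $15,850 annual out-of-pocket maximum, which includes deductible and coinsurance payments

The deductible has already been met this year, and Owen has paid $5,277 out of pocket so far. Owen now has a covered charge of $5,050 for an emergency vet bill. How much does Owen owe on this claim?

The deductible is already satisfied, so the full bill goes to coinsurance.
10% of $5,050 = $505 falls to the owner.
Total out-of-pocket so far would be $5,277 + $505 = $5,782, below the $15,850 cap — no reduction.

$505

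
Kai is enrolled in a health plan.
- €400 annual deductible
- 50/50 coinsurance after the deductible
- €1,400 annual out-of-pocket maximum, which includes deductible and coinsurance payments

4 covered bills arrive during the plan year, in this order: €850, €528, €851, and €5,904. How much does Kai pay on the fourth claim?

Claim 1 (€850): €400 finishes the deductible; €450 goes to coinsurance; coinsurance €450 × 50% = €225. Cost to patient: €625. OOP to date €625.
Claim 2 (€528): 50% coinsurance on €528 = €264. Patient pays €264; OOP now €889.
Claim 3 (€851): deductible already satisfied, so patient's share is 50% × €851 = €425.50. Patient pays €425.50; OOP now €1,314.50.
Claim 4 (€5,904): 50% coinsurance on €5,904 = €2,952. Adding that to €1,314.50 gives €4,266.50, past the €1,400 cap; patient pays only €1,400 − €1,314.50 = €85.50.

€85.50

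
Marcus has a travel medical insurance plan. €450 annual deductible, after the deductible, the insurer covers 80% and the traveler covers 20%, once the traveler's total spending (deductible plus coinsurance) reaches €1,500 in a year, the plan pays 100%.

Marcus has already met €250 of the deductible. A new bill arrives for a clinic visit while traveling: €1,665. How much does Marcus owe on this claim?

€493

Deductible still to meet: €450 − €250 = €200.
After the €200 deductible portion, €1,665 − €200 = €1,465 is subject to coinsurance.
20% of €1,465 = €293 falls to the traveler.
That puts the traveler's cost at €200 + €293 = €493 before any cap.
Total out-of-pocket so far would be €250 + €493 = €743, below the €1,500 cap — no reduction.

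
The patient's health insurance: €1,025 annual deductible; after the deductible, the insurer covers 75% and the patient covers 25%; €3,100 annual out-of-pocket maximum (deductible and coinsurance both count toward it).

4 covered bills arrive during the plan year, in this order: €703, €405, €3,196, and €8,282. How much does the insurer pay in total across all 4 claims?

Claim 1 (€703): fully absorbed by the deductible. Cost to patient: €703. OOP to date €703. Insurer: €703 − €703 = €0.
Claim 2 (€405): €322 finishes the deductible; €83 goes to coinsurance; coinsurance €83 × 25% = €20.75. Patient owes €342.75 (running OOP €1,045.75). Plan pays €405 − €342.75 = €62.25.
Claim 3 (€3,196): deductible met; 25% of €3,196 = €799. Patient owes €799 (running OOP €1,844.75). Insurer: €3,196 − €799 = €2,397.
Claim 4 (€8,282): 25% coinsurance on €8,282 = €2,070.50. OOP would hit €3,915.25 > €3,100, so the cap limits the patient to €3,100 − €1,844.75 = €1,255.25. Insurer: €8,282 − €1,255.25 = €7,026.75.
Insurer total = bills − patient's total = €12,586 − €3,100 = €9,486.

€9,486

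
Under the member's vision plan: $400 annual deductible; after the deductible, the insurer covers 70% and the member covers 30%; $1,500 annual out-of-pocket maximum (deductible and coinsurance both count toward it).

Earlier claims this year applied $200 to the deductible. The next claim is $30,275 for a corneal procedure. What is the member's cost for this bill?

$200 of the $400 deductible is already met, leaving $200.
After the $200 deductible portion, $30,275 − $200 = $30,075 is subject to coinsurance.
Coinsurance: $30,075 × 30% = $9,022.50.
So the member owes $200 + $9,022.50 = $9,222.50 before any cap.
That would bring total out-of-pocket to $9,422.50, past the $1,500 cap. The member is capped at $1,500 − $200 = $1,300 on this claim.

$1,300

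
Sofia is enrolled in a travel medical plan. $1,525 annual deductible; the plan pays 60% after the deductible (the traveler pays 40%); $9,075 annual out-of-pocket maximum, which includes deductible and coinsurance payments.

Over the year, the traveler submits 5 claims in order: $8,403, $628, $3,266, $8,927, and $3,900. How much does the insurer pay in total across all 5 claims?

Claim 1 ($8,403): $1,525 finishes the deductible; $6,878 goes to coinsurance; traveler's 40% is $2,751.20. Traveler pays $4,276.20; OOP now $4,276.20. Insurer: $8,403 − $4,276.20 = $4,126.80.
Claim 2 ($628): deductible already satisfied, so traveler's share is 40% × $628 = $251.20. Traveler owes $251.20 (running OOP $4,527.40). Insurer: $628 − $251.20 = $376.80.
Claim 3 ($3,266): deductible already satisfied, so traveler's share is 40% × $3,266 = $1,306.40. Traveler pays $1,306.40; OOP now $5,833.80. Plan pays $3,266 − $1,306.40 = $1,959.60.
Claim 4 ($8,927): deductible met; 40% of $8,927 = $3,570.80. That would push OOP to $9,404.60, over the $9,075 cap, so traveler pays $9,075 − $5,833.80 = $3,241.20. Plan pays $8,927 − $3,241.20 = $5,685.80.
Claim 5 ($3,900): 40% coinsurance on $3,900 = $1,560. OOP would hit $10,635 > $9,075, so the cap limits the traveler to $9,075 − $9,075 = $0. Plan pays $3,900 − $0 = $3,900.
Insurer total = bills − traveler's total = $25,124 − $9,075 = $16,049.

$16,049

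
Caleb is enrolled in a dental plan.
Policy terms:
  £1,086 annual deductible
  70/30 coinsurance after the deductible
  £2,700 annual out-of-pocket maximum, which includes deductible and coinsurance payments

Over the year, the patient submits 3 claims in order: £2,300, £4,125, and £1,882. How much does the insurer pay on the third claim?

£1,869.70

Claim 1 — £2,300: £1,086 finishes the deductible; £1,214 goes to coinsurance; coinsurance £1,214 × 30% = £364.20. Patient pays £1,450.20; OOP now £1,450.20. Insurer: £2,300 − £1,450.20 = £849.80.
Claim 2 — £4,125: deductible already satisfied, so patient's share is 30% × £4,125 = £1,237.50. Patient owes £1,237.50 (running OOP £2,687.70). Plan pays £4,125 − £1,237.50 = £2,887.50.
Claim 3 — £1,882: 30% coinsurance on £1,882 = £564.60. OOP would hit £3,252.30 > £2,700, so the cap limits the patient to £2,700 − £2,687.70 = £12.30. Insurer: £1,882 − £12.30 = £1,869.70.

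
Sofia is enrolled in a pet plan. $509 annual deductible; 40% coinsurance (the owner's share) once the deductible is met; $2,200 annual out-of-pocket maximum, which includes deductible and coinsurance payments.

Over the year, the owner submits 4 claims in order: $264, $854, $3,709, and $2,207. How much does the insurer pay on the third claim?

$2,261.60

#1 ($264): entire amount goes to the deductible. Owner pays $264; OOP now $264. Plan pays $264 − $264 = $0.
#2 ($854): $245 to deductible, leaving $609; owner's 40% is $243.60. Cost to owner: $488.60. OOP to date $752.60. Insurer: $854 − $488.60 = $365.40.
#3 ($3,709): 40% coinsurance on $3,709 = $1,483.60. OOP would hit $2,236.20 > $2,200, so the cap limits the owner to $2,200 − $752.60 = $1,447.40. Plan pays $3,709 − $1,447.40 = $2,261.60.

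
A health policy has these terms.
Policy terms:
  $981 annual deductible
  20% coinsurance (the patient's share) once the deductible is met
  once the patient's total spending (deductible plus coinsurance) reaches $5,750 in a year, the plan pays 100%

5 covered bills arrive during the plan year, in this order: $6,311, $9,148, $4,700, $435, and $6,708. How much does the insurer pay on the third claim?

Claim 1 ($6,311): deductible takes $981, $5,330 remains; 20% of $5,330 = $1,066. Cost to patient: $2,047. OOP to date $2,047. Insurer: $6,311 − $2,047 = $4,264.
Claim 2 ($9,148): 20% coinsurance on $9,148 = $1,829.60. Cost to patient: $1,829.60. OOP to date $3,876.60. Insurer: $9,148 − $1,829.60 = $7,318.40.
Claim 3 ($4,700): deductible already satisfied, so patient's share is 20% × $4,700 = $940. Patient pays $940; OOP now $4,816.60. Insurer: $4,700 − $940 = $3,760.

$3,760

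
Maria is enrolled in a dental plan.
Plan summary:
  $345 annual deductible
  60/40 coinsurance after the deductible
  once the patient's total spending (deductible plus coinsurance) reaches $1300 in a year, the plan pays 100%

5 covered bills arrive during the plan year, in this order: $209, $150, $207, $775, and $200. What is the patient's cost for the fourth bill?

Claim 1 ($209): fully absorbed by the deductible. Patient pays $209; OOP now $209.
Claim 2 ($150): $136 finishes the deductible; $14 goes to coinsurance; patient's 40% is $5.60. Patient pays $141.60; OOP now $350.60.
Claim 3 ($207): deductible already satisfied, so patient's share is 40% × $207 = $82.80. Patient pays $82.80; OOP now $433.40.
Claim 4 ($775): deductible met; 40% of $775 = $310. Patient pays $310; OOP now $743.40.

$310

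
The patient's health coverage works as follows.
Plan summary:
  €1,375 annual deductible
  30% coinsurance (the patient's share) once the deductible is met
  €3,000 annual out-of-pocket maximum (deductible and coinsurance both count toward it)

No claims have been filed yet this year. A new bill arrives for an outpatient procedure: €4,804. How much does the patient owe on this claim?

€2,403.70

Deductible not yet touched, so the first €1,375 of the bill goes to the deductible.
That leaves €4,804 − €1,375 = €3,429 for coinsurance.
Patient's 30% share of €3,429 is €1,028.70.
Patient responsibility before any cap: €1,375 + €1,028.70 = €2,403.70.
Total out-of-pocket so far would be €0 + €2,403.70 = €2,403.70, below the €3,000 cap — no reduction.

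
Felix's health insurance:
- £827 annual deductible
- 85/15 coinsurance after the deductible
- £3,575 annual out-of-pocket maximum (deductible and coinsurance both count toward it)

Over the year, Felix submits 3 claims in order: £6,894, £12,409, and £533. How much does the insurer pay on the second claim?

Claim 1 (£6,894): £827 to deductible, leaving £6,067; 15% of £6,067 = £910.05. Patient pays £1,737.05; OOP now £1,737.05. Plan pays £6,894 − £1,737.05 = £5,156.95.
Claim 2 (£12,409): deductible met; 15% of £12,409 = £1,861.35. OOP would hit £3,598.40 > £3,575, so the cap limits the patient to £3,575 − £1,737.05 = £1,837.95. Insurer: £12,409 − £1,837.95 = £10,571.05.

£10,571.05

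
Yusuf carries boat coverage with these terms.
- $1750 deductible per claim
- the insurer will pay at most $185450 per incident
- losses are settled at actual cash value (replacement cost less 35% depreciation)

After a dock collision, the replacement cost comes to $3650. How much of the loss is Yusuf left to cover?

$3027.50

Actual cash value after 35% depreciation: $3650 × 65% = $2372.50.
After the deductible, $2372.50 − $1750 = $622.50 remains.
$622.50 is within the $185450 limit, so the insurer pays $622.50.
Out of pocket: $3650 − $622.50 = $3027.50.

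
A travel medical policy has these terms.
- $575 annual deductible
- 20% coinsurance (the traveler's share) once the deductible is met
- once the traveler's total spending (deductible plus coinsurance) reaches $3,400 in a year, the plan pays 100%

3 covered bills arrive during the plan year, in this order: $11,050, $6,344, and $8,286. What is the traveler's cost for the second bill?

Claim 1 ($11,050): $575 finishes the deductible; $10,475 goes to coinsurance; coinsurance $10,475 × 20% = $2,095. Traveler owes $2,670 (running OOP $2,670).
Claim 2 ($6,344): deductible already satisfied, so traveler's share is 20% × $6,344 = $1,268.80. Adding that to $2,670 gives $3,938.80, past the $3,400 cap; traveler pays only $3,400 − $2,670 = $730.

$730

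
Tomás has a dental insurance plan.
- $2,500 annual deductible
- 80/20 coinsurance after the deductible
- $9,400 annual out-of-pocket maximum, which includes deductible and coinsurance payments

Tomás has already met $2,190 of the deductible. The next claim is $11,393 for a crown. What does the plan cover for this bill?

Remaining deductible: $2,500 − $2,190 = $310.
The remaining $11,083 (= $11,393 − $310) moves to coinsurance.
20% of $11,083 = $2,216.60 falls to the patient.
That puts the patient's cost at $310 + $2,216.60 = $2,526.60 before any cap.
Cumulative spending $2,190 + $2,526.60 = $4,716.60 stays under the $9,400 maximum.
The insurer covers the remainder: $11,393 − $2,526.60 = $8,866.40.

$8,866.40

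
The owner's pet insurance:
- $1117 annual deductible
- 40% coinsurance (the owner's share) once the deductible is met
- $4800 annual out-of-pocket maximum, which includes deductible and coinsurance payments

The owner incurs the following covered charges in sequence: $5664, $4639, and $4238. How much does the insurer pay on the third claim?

Claim 1 ($5664): $1117 finishes the deductible; $4547 goes to coinsurance; owner's 40% is $1818.80. Owner pays $2935.80; OOP now $2935.80. Insurer: $5664 − $2935.80 = $2728.20.
Claim 2 ($4639): deductible already satisfied, so owner's share is 40% × $4639 = $1855.60. Cost to owner: $1855.60. OOP to date $4791.40. Plan pays $4639 − $1855.60 = $2783.40.
Claim 3 ($4238): 40% coinsurance on $4238 = $1695.20. That would push OOP to $6486.60, over the $4800 cap, so owner pays $4800 − $4791.40 = $8.60. Plan pays $4238 − $8.60 = $4229.40.

$4229.40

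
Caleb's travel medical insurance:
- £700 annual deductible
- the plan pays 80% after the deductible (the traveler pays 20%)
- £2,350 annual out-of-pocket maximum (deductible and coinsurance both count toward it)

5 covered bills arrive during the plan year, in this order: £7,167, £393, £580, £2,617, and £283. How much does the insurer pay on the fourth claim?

Claim 1 (£7,167): deductible takes £700, £6,467 remains; 20% of £6,467 = £1,293.40. Cost to traveler: £1,993.40. OOP to date £1,993.40. Insurer: £7,167 − £1,993.40 = £5,173.60.
Claim 2 (£393): 20% coinsurance on £393 = £78.60. Cost to traveler: £78.60. OOP to date £2,072. Insurer: £393 − £78.60 = £314.40.
Claim 3 (£580): 20% coinsurance on £580 = £116. Traveler owes £116 (running OOP £2,188). Insurer: £580 − £116 = £464.
Claim 4 (£2,617): deductible already satisfied, so traveler's share is 20% × £2,617 = £523.40. That would push OOP to £2,711.40, over the £2,350 cap, so traveler pays £2,350 − £2,188 = £162. Insurer: £2,617 − £162 = £2,455.

£2,455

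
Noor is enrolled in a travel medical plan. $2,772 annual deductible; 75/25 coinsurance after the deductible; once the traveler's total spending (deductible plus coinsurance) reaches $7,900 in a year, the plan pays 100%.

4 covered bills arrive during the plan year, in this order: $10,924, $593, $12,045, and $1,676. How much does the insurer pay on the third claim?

Bill 1, $10,924: $2,772 to deductible, leaving $8,152; coinsurance $8,152 × 25% = $2,038. Traveler owes $4,810 (running OOP $4,810). Insurer: $10,924 − $4,810 = $6,114.
Bill 2, $593: 25% coinsurance on $593 = $148.25. Traveler pays $148.25; OOP now $4,958.25. Insurer: $593 − $148.25 = $444.75.
Bill 3, $12,045: deductible met; 25% of $12,045 = $3,011.25. Adding that to $4,958.25 gives $7,969.50, past the $7,900 cap; traveler pays only $7,900 − $4,958.25 = $2,941.75. Insurer: $12,045 − $2,941.75 = $9,103.25.

$9,103.25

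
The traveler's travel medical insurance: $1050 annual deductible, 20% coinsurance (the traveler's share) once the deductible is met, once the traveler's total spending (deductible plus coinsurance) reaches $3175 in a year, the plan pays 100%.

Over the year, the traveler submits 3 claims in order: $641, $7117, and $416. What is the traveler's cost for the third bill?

$83.20

#1 ($641): fully absorbed by the deductible. Cost to traveler: $641. OOP to date $641.
#2 ($7117): deductible takes $409, $6708 remains; traveler's 20% is $1341.60. Traveler owes $1750.60 (running OOP $2391.60).
#3 ($416): deductible already satisfied, so traveler's share is 20% × $416 = $83.20. Traveler owes $83.20 (running OOP $2474.80).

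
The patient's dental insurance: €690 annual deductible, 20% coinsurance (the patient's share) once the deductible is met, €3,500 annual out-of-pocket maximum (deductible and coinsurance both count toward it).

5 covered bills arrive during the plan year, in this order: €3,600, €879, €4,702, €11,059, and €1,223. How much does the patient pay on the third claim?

Claim 1 (€3,600): €690 finishes the deductible; €2,910 goes to coinsurance; coinsurance €2,910 × 20% = €582. Patient pays €1,272; OOP now €1,272.
Claim 2 (€879): deductible met; 20% of €879 = €175.80. Patient pays €175.80; OOP now €1,447.80.
Claim 3 (€4,702): deductible met; 20% of €4,702 = €940.40. Patient pays €940.40; OOP now €2,388.20.

€940.40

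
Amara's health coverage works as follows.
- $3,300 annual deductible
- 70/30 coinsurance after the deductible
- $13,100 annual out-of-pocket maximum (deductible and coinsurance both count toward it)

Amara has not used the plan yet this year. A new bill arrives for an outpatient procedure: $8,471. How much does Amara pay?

$4,851.30

Nothing has been paid toward the $3,300 deductible, so the first $3,300 of this charge is applied there.
The remaining $5,171 (= $8,471 − $3,300) moves to coinsurance.
Patient's 30% share of $5,171 is $1,551.30.
That puts the patient's cost at $3,300 + $1,551.30 = $4,851.30 before any cap.
Year-to-date out-of-pocket becomes $0 + $4,851.30 = $4,851.30, still under the $13,100 maximum, so no cap applies.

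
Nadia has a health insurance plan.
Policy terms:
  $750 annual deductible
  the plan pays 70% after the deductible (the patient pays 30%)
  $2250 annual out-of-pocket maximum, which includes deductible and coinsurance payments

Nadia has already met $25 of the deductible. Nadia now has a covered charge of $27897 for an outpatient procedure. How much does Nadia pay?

$2225

$25 of the $750 deductible is already met, leaving $725.
That leaves $27897 − $725 = $27172 for coinsurance.
30% of $27172 = $8151.60 falls to the patient.
So the patient owes $725 + $8151.60 = $8876.60 before any cap.
Adding $8876.60 to the $25 already spent would give $8901.60, which exceeds the $2250 cap; the patient pays just $2250 − $25 = $2225.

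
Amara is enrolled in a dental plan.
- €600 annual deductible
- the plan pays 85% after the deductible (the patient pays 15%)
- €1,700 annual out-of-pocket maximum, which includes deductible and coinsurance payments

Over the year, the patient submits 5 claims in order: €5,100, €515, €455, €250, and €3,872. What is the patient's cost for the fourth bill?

#1 (€5,100): €600 to deductible, leaving €4,500; coinsurance €4,500 × 15% = €675. Patient pays €1,275; OOP now €1,275.
#2 (€515): deductible met; 15% of €515 = €77.25. Patient owes €77.25 (running OOP €1,352.25).
#3 (€455): 15% coinsurance on €455 = €68.25. Cost to patient: €68.25. OOP to date €1,420.50.
#4 (€250): deductible already satisfied, so patient's share is 15% × €250 = €37.50. Patient owes €37.50 (running OOP €1,458).

€37.50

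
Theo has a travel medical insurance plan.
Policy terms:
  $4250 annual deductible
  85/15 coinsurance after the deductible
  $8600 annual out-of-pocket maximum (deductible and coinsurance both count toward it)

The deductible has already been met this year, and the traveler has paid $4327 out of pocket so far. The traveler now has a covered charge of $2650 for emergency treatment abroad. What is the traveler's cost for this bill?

$397.50

With the deductible met, the entire $2650 is subject to coinsurance.
15% of $2650 = $397.50 falls to the traveler.
Cumulative spending $4327 + $397.50 = $4724.50 stays under the $8600 maximum.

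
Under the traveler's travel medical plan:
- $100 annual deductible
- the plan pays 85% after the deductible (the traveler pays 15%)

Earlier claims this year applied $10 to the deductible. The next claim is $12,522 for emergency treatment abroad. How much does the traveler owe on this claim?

$1,954.80

$10 of the $100 deductible is already met, leaving $90.
After the $90 deductible portion, $12,522 − $90 = $12,432 is subject to coinsurance.
Coinsurance: $12,432 × 15% = $1,864.80.
So the traveler owes $90 + $1,864.80 = $1,954.80.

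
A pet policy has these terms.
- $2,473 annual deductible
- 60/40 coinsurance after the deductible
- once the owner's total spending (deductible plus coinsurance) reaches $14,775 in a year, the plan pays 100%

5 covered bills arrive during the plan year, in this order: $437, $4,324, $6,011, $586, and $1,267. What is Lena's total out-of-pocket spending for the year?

Bill 1, $437: entire amount goes to the deductible. Owner pays $437; OOP now $437.
Bill 2, $4,324: $2,036 to deductible, leaving $2,288; owner's 40% is $915.20. Owner pays $2,951.20; OOP now $3,388.20.
Bill 3, $6,011: deductible already satisfied, so owner's share is 40% × $6,011 = $2,404.40. Cost to owner: $2,404.40. OOP to date $5,792.60.
Bill 4, $586: deductible met; 40% of $586 = $234.40. Owner owes $234.40 (running OOP $6,027).
Bill 5, $1,267: deductible met; 40% of $1,267 = $506.80. Owner owes $506.80 (running OOP $6,533.80).
Total paid by the owner: $437 + $2,951.20 + $2,404.40 + $234.40 + $506.80 = $6,533.80.

$6,533.80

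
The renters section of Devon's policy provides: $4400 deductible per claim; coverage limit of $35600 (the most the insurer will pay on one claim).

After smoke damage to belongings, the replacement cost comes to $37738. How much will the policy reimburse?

Subtract the deductible: $37738 − $4400 = $33338.
$33338 ≤ $35600, so the limit doesn't bind; insurer pays $33338.

$33338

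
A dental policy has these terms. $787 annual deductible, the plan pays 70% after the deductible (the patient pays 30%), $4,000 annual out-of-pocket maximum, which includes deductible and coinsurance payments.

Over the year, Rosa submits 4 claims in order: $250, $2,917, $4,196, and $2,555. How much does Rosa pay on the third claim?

$1,258.80

Bill 1, $250: all of it applies to the deductible. Cost to patient: $250. OOP to date $250.
Bill 2, $2,917: $537 to deductible, leaving $2,380; 30% of $2,380 = $714. Cost to patient: $1,251. OOP to date $1,501.
Bill 3, $4,196: deductible already satisfied, so patient's share is 30% × $4,196 = $1,258.80. Patient pays $1,258.80; OOP now $2,759.80.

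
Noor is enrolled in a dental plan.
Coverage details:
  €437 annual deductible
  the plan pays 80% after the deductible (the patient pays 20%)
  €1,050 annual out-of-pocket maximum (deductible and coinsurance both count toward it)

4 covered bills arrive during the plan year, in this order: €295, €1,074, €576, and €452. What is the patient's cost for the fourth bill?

Claim 1 — €295: entire amount goes to the deductible. Patient pays €295; OOP now €295.
Claim 2 — €1,074: €142 finishes the deductible; €932 goes to coinsurance; patient's 20% is €186.40. Patient owes €328.40 (running OOP €623.40).
Claim 3 — €576: deductible already satisfied, so patient's share is 20% × €576 = €115.20. Cost to patient: €115.20. OOP to date €738.60.
Claim 4 — €452: 20% coinsurance on €452 = €90.40. Patient owes €90.40 (running OOP €829).

€90.40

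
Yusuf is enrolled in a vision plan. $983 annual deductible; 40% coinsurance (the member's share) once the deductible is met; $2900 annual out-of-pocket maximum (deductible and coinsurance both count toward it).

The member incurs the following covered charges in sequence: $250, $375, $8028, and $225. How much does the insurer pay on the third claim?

$5753

Claim 1 ($250): all of it applies to the deductible. Cost to member: $250. OOP to date $250. Insurer: $250 − $250 = $0.
Claim 2 ($375): fully absorbed by the deductible. Cost to member: $375. OOP to date $625. Plan pays $375 − $375 = $0.
Claim 3 ($8028): $358 finishes the deductible; $7670 goes to coinsurance; coinsurance $7670 × 40% = $3068. Claim cost before the cap: $358 + $3068 = $3426. That would push OOP to $4051, over the $2900 cap, so member pays $2900 − $625 = $2275. Plan pays $8028 − $2275 = $5753.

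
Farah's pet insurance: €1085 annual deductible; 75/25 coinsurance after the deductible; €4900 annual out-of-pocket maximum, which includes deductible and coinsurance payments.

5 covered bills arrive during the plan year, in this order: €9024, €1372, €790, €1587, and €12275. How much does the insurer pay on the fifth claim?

€11382

Claim 1 — €9024: deductible takes €1085, €7939 remains; 25% of €7939 = €1984.75. Cost to owner: €3069.75. OOP to date €3069.75. Insurer: €9024 − €3069.75 = €5954.25.
Claim 2 — €1372: 25% coinsurance on €1372 = €343. Owner owes €343 (running OOP €3412.75). Plan pays €1372 − €343 = €1029.
Claim 3 — €790: 25% coinsurance on €790 = €197.50. Owner pays €197.50; OOP now €3610.25. Plan pays €790 − €197.50 = €592.50.
Claim 4 — €1587: deductible already satisfied, so owner's share is 25% × €1587 = €396.75. Cost to owner: €396.75. OOP to date €4007. Plan pays €1587 − €396.75 = €1190.25.
Claim 5 — €12275: 25% coinsurance on €12275 = €3068.75. Adding that to €4007 gives €7075.75, past the €4900 cap; owner pays only €4900 − €4007 = €893. Plan pays €12275 − €893 = €11382.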